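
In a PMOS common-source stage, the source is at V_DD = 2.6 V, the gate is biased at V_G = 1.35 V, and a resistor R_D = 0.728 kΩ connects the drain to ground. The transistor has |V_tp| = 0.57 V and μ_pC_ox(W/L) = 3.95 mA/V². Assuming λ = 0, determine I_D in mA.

I_D = 0.913 mA

V_SG = V_DD − V_G = 2.6 − 1.35 = 1.25 V, so V_ov = 1.25 − 0.57 = 0.68 V.
Assume saturation: I_D = ½ k_p V_ov² = 0.5 × 3.95 × 0.68² = 0.913 mA, giving V_SD = V_DD − I_D R_D = 2.6 − 0.913 × 0.728 = 1.94 V.
V_SD = 1.94 V ≥ V_ov = 0.68 V, confirming saturation.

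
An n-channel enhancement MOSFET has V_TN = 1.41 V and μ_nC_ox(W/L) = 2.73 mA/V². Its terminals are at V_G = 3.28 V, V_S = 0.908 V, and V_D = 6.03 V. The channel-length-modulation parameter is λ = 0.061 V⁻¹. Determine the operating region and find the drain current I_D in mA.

Saturation; I_D = 1.66 mA

V_GS = V_G − V_S = 3.28 − 0.908 = 2.37 V; V_DS = V_D − V_S = 6.03 − 0.908 = 5.12 V.
V_ov = V_GS − V_TN = 2.37 − 1.41 = 0.962 V.
Since V_DS = 5.12 V ≥ V_ov = 0.962 V, the device is in saturation.
I_D = ½ k_n V_ov² (1 + λ V_DS) = 0.5 × 2.73 × 0.962² × (1 + 0.061 × 5.12) = 1.66 mA.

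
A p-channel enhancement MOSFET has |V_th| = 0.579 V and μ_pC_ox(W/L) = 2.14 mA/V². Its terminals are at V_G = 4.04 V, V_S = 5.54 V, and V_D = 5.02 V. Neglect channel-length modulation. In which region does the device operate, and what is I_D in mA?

Triode; I_D = 0.736 mA

V_SG = V_S − V_G = 5.54 − 4.04 = 1.5 V; V_SD = V_S − V_D = 5.54 − 5.02 = 0.52 V.
V_ov = V_SG − |V_th| = 1.5 − 0.579 = 0.921 V.
Since V_SD = 0.52 V < V_ov = 0.921 V, the device is in the triode region.
I_D = k_p [V_ov · V_SD − ½ V_SD²] = 2.14 × [0.921 × 0.52 − 0.5 × 0.52²] = 0.736 mA.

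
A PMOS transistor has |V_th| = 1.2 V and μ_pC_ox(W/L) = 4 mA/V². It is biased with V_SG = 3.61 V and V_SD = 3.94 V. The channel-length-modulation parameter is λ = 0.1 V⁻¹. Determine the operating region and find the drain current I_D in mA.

V_ov = V_SG − |V_th| = 3.61 − 1.2 = 2.41 V.
Since V_SD = 3.94 V ≥ V_ov = 2.41 V, the device is in saturation.
I_D = ½ k_p V_ov² (1 + λ V_SD) = 0.5 × 4 × 2.41² × (1 + 0.1 × 3.94) = 16.2 mA.

Saturation; I_D = 16.2 mA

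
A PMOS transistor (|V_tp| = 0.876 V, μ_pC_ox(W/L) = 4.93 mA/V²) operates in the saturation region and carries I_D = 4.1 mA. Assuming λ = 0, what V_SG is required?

In saturation I_D = ½ k_p (V_SG − |V_tp|)², so V_SG − |V_tp| = √(2 I_D / k_p) = √(2 × 4.1 / 4.93) = 1.29 V.
V_SG = 0.876 + 1.29 = 2.17 V.

V_SG = 2.17 V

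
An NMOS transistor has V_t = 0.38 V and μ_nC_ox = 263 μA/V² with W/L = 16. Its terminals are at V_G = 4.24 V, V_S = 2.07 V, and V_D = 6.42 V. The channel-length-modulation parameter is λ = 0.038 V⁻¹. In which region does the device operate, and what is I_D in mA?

V_GS = V_G − V_S = 4.24 − 2.07 = 2.17 V; V_DS = V_D − V_S = 6.42 − 2.07 = 4.35 V.
k_n = μ_nC_ox · (W/L) = 4.208 mA/V².
V_ov = V_GS − V_t = 2.17 − 0.38 = 1.79 V.
Since V_DS = 4.35 V ≥ V_ov = 1.79 V, the device is in saturation.
I_D = ½ k_n V_ov² (1 + λ V_DS) = 0.5 × 4.208 × 1.79² × (1 + 0.038 × 4.35) = 7.86 mA.

Saturation; I_D = 7.86 mA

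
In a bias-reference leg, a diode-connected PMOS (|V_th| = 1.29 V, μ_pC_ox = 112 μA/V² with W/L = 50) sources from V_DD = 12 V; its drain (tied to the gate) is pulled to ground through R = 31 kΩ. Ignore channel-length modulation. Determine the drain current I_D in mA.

I_D = 0.334 mA

With gate tied to drain, V_SG = V_SD ≥ V_SG − |V_th|, so the device is in saturation.
k_p = μ_pC_ox · (W/L) = 5.6 mA/V².
KCL at the drain: ½ k_p (V_SG − |V_th|)² = (V_DD − V_SG)/R.
Let x = V_SG − 1.29. Then 86.8 x² + x − 10.71 = 0, giving x = 0.346 V (positive root), so V_SG = 1.64 V.
I_D = (V_DD − V_SG)/R = (12 − 1.64) / 31 = 0.334 mA.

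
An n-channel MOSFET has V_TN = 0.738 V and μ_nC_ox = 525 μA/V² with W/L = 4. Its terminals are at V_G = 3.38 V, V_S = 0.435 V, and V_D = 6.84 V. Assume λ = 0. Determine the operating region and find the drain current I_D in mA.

Saturation; I_D = 5.11 mA

V_GS = V_G − V_S = 3.38 − 0.435 = 2.94 V; V_DS = V_D − V_S = 6.84 − 0.435 = 6.41 V.
k_n = μ_nC_ox · (W/L) = 2.1 mA/V².
V_ov = V_GS − V_TN = 2.94 − 0.738 = 2.21 V.
Since V_DS = 6.41 V ≥ V_ov = 2.21 V, the device is in saturation.
I_D = ½ k_n V_ov² = 0.5 × 2.1 × 2.21² = 5.11 mA.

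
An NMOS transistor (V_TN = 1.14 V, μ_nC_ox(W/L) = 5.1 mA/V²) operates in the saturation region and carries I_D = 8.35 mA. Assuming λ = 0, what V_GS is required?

In saturation I_D = ½ k_n (V_GS − V_TN)², so V_GS − V_TN = √(2 I_D / k_n) = √(2 × 8.35 / 5.1) = 1.81 V.
V_GS = 1.14 + 1.81 = 2.95 V.

V_GS = 2.95 V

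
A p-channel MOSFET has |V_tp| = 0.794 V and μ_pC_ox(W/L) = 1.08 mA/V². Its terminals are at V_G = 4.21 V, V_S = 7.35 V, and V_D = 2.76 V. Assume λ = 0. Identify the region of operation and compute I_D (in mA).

Saturation; I_D = 2.97 mA

V_SG = V_S − V_G = 7.35 − 4.21 = 3.14 V; V_SD = V_S − V_D = 7.35 − 2.76 = 4.59 V.
V_ov = V_SG − |V_tp| = 3.14 − 0.794 = 2.35 V.
Since V_SD = 4.59 V ≥ V_ov = 2.35 V, the device is in saturation.
I_D = ½ k_p V_ov² = 0.5 × 1.08 × 2.35² = 2.97 mA.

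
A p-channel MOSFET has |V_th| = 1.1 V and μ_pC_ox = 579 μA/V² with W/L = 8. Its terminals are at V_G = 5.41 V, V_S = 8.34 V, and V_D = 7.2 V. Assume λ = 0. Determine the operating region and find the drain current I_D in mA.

Triode; I_D = 6.65 mA

V_SG = V_S − V_G = 8.34 − 5.41 = 2.93 V; V_SD = V_S − V_D = 8.34 − 7.2 = 1.14 V.
k_p = μ_pC_ox · (W/L) = 4.632 mA/V².
V_ov = V_SG − |V_th| = 2.93 − 1.1 = 1.83 V.
Since V_SD = 1.14 V < V_ov = 1.83 V, the device is in the triode region.
I_D = k_p [V_ov · V_SD − ½ V_SD²] = 4.632 × [1.83 × 1.14 − 0.5 × 1.14²] = 6.65 mA.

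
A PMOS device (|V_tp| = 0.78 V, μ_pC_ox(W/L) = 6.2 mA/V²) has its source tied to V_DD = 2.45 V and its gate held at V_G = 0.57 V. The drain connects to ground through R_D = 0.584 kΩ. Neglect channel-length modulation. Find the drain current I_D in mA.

V_SG = V_DD − V_G = 2.45 − 0.57 = 1.88 V, so V_ov = 1.88 − 0.78 = 1.1 V.
Assume saturation: I_D = ½ k_p V_ov² = 0.5 × 6.2 × 1.1² = 3.75 mA, giving V_SD = V_DD − I_D R_D = 2.45 − 3.75 × 0.584 = 0.259 V.
But 0.259 V < V_ov = 1.1 V, so the device is actually in triode.
In triode I_D = k_p[V_ov V_SD − ½ V_SD²] and I_D = (V_DD − V_SD)/R_D. Equating: 1.81 V_SD² − 4.983 V_SD + 2.45 = 0, giving V_SD = 0.641 V (the root below V_ov).
I_D = (2.45 − 0.641) / 0.584 = 3.1 mA.

I_D = 3.10 mA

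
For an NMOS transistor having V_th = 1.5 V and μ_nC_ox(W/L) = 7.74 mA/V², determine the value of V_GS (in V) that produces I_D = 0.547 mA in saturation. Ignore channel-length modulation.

V_GS = 1.88 V

In saturation I_D = ½ k_n (V_GS − V_th)², so V_GS − V_th = √(2 I_D / k_n) = √(2 × 0.547 / 7.74) = 0.376 V.
V_GS = 1.5 + 0.376 = 1.88 V.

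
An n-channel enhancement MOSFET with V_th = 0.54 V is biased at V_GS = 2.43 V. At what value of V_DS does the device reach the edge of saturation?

The boundary between triode and saturation is V_DS = V_GS − V_th = V_ov.
V_ov = 2.43 − 0.54 = 1.89 V.

V_DS,sat = 1.89 V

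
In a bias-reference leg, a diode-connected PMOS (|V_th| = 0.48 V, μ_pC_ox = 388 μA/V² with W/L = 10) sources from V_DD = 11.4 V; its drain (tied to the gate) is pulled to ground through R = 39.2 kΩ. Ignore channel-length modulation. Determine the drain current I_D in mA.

I_D = 0.269 mA

With gate tied to drain, V_SG = V_SD ≥ V_SG − |V_th|, so the device is in saturation.
k_p = μ_pC_ox · (W/L) = 3.88 mA/V².
KCL at the drain: ½ k_p (V_SG − |V_th|)² = (V_DD − V_SG)/R.
Let x = V_SG − 0.48. Then 76 x² + x − 10.92 = 0, giving x = 0.372 V (positive root), so V_SG = 0.852 V.
I_D = (V_DD − V_SG)/R = (11.4 − 0.852) / 39.2 = 0.269 mA.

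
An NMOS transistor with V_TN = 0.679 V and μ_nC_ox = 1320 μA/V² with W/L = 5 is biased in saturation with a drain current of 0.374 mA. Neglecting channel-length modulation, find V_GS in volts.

V_GS = 1.02 V

k_n = μ_nC_ox · (W/L) = 6.6 mA/V².
In saturation I_D = ½ k_n (V_GS − V_TN)², so V_GS − V_TN = √(2 I_D / k_n) = √(2 × 0.374 / 6.6) = 0.337 V.
V_GS = 0.679 + 0.337 = 1.02 V.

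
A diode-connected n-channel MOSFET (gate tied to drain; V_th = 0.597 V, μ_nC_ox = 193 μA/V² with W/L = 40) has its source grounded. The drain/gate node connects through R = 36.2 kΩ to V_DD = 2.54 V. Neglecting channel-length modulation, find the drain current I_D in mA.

With gate tied to drain, V_GS = V_DS ≥ V_GS − V_th, so the device is in saturation.
k_n = μ_nC_ox · (W/L) = 7.72 mA/V².
KCL at the drain: ½ k_n (V_GS − V_th)² = (V_DD − V_GS)/R.
Let x = V_GS − 0.597. Then 140 x² + x − 1.943 = 0, giving x = 0.114 V (positive root), so V_GS = 0.711 V.
I_D = (V_DD − V_GS)/R = (2.54 − 0.711) / 36.2 = 0.0505 mA.

I_D = 0.0505 mA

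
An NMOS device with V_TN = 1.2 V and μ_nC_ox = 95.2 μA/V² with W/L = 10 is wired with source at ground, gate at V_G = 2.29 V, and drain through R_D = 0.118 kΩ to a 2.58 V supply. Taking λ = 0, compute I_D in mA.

I_D = 0.566 mA

V_GS = V_G = 2.29 V, so V_ov = 2.29 − 1.2 = 1.09 V.
k_n = μ_nC_ox · (W/L) = 0.952 mA/V².
Assume saturation: I_D = ½ k_n V_ov² = 0.5 × 0.952 × 1.09² = 0.566 mA, giving V_DS = V_DD − I_D R_D = 2.58 − 0.566 × 0.118 = 2.51 V.
V_DS = 2.51 V ≥ V_ov = 1.09 V, confirming saturation.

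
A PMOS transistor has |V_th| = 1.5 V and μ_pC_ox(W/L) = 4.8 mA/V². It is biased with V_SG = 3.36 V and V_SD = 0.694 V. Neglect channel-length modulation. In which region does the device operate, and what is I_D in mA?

V_ov = V_SG − |V_th| = 3.36 − 1.5 = 1.86 V.
Since V_SD = 0.694 V < V_ov = 1.86 V, the device is in the triode region.
I_D = k_p [V_ov · V_SD − ½ V_SD²] = 4.8 × [1.86 × 0.694 − 0.5 × 0.694²] = 5.04 mA.

Triode; I_D = 5.04 mA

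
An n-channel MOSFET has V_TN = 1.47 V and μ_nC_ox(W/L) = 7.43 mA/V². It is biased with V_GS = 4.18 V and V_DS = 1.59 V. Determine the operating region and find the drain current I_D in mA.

Triode; I_D = 22.6 mA

V_ov = V_GS − V_TN = 4.18 − 1.47 = 2.71 V.
Since V_DS = 1.59 V < V_ov = 2.71 V, the device is in the triode region.
I_D = k_n [V_ov · V_DS − ½ V_DS²] = 7.43 × [2.71 × 1.59 − 0.5 × 1.59²] = 22.6 mA.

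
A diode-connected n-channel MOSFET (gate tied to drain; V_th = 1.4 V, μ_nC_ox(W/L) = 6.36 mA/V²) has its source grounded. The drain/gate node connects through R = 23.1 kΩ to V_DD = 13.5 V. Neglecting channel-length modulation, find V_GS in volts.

With gate tied to drain, V_GS = V_DS ≥ V_GS − V_th, so the device is in saturation.
KCL at the drain: ½ k_n (V_GS − V_th)² = (V_DD − V_GS)/R.
Let x = V_GS − 1.4. Then 73.5 x² + x − 12.1 = 0, giving x = 0.399 V (positive root), so V_GS = 1.8 V.
I_D = (V_DD − V_GS)/R = (13.5 − 1.8) / 23.1 = 0.507 mA.

V_GS = 1.80 V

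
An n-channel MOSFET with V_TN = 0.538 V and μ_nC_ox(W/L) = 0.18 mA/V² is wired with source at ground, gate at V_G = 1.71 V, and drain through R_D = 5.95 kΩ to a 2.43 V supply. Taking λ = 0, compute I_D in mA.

V_GS = V_G = 1.71 V, so V_ov = 1.71 − 0.538 = 1.17 V.
Assume saturation: I_D = ½ k_n V_ov² = 0.5 × 0.18 × 1.17² = 0.124 mA, giving V_DS = V_DD − I_D R_D = 2.43 − 0.124 × 5.95 = 1.69 V.
V_DS = 1.69 V ≥ V_ov = 1.17 V, confirming saturation.

I_D = 0.124 mA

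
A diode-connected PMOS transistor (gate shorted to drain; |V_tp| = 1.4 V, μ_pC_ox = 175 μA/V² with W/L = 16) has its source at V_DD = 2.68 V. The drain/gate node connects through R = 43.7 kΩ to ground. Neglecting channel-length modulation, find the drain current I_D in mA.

I_D = 0.0262 mA

With gate tied to drain, V_SG = V_SD ≥ V_SG − |V_tp|, so the device is in saturation.
k_p = μ_pC_ox · (W/L) = 2.8 mA/V².
KCL at the drain: ½ k_p (V_SG − |V_tp|)² = (V_DD − V_SG)/R.
Let x = V_SG − 1.4. Then 61.2 x² + x − 1.28 = 0, giving x = 0.137 V (positive root), so V_SG = 1.54 V.
I_D = (V_DD − V_SG)/R = (2.68 − 1.54) / 43.7 = 0.0262 mA.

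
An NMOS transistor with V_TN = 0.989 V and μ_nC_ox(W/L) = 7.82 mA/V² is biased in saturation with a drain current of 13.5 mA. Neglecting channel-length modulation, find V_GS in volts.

V_GS = 2.85 V

In saturation I_D = ½ k_n (V_GS − V_TN)², so V_GS − V_TN = √(2 I_D / k_n) = √(2 × 13.5 / 7.82) = 1.86 V.
V_GS = 0.989 + 1.86 = 2.85 V.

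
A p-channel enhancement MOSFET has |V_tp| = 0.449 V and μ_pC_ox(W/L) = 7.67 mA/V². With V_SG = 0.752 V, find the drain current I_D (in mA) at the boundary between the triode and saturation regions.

At the boundary V_SD = V_ov = V_SG − |V_tp| = 0.752 − 0.449 = 0.303 V.
I_D = ½ k_p V_ov² = 0.5 × 7.67 × 0.303² = 0.352 mA.

I_D = 0.352 mA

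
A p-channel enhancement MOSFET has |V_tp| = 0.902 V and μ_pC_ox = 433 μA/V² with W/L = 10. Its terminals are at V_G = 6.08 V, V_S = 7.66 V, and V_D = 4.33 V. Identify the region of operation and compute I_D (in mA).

Saturation; I_D = 0.995 mA

V_SG = V_S − V_G = 7.66 − 6.08 = 1.58 V; V_SD = V_S − V_D = 7.66 − 4.33 = 3.33 V.
k_p = μ_pC_ox · (W/L) = 4.33 mA/V².
V_ov = V_SG − |V_tp| = 1.58 − 0.902 = 0.678 V.
Since V_SD = 3.33 V ≥ V_ov = 0.678 V, the device is in saturation.
I_D = ½ k_p V_ov² = 0.5 × 4.33 × 0.678² = 0.995 mA.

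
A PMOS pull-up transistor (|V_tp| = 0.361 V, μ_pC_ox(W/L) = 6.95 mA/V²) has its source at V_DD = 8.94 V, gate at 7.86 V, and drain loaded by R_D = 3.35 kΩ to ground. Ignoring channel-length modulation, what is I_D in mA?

I_D = 1.80 mA

V_SG = V_DD − V_G = 8.94 − 7.86 = 1.08 V, so V_ov = 1.08 − 0.361 = 0.719 V.
Assume saturation: I_D = ½ k_p V_ov² = 0.5 × 6.95 × 0.719² = 1.8 mA, giving V_SD = V_DD − I_D R_D = 8.94 − 1.8 × 3.35 = 2.92 V.
V_SD = 2.92 V ≥ V_ov = 0.719 V, confirming saturation.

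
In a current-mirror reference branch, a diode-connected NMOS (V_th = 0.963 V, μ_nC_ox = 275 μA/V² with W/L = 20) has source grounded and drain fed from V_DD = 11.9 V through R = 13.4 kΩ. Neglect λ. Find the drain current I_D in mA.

With gate tied to drain, V_GS = V_DS ≥ V_GS − V_th, so the device is in saturation.
k_n = μ_nC_ox · (W/L) = 5.5 mA/V².
KCL at the drain: ½ k_n (V_GS − V_th)² = (V_DD − V_GS)/R.
Let x = V_GS − 0.963. Then 36.9 x² + x − 10.94 = 0, giving x = 0.531 V (positive root), so V_GS = 1.49 V.
I_D = (V_DD − V_GS)/R = (11.9 − 1.49) / 13.4 = 0.777 mA.

I_D = 0.777 mA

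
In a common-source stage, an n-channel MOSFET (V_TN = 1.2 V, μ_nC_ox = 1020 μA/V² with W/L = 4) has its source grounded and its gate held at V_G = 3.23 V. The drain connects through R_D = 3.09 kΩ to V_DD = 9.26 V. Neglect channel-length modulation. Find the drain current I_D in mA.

I_D = 2.87 mA

V_GS = V_G = 3.23 V, so V_ov = 3.23 − 1.2 = 2.03 V.
k_n = μ_nC_ox · (W/L) = 4.08 mA/V².
Assume saturation: I_D = ½ k_n V_ov² = 0.5 × 4.08 × 2.03² = 8.41 mA, giving V_DS = V_DD − I_D R_D = 9.26 − 8.41 × 3.09 = -16.7 V.
But -16.7 V < V_ov = 2.03 V, so the device is actually in triode.
In triode I_D = k_n[V_ov V_DS − ½ V_DS²] and I_D = (V_DD − V_DS)/R_D. Equating: 6.3 V_DS² − 26.59 V_DS + 9.26 = 0, giving V_DS = 0.383 V (the root below V_ov).
I_D = (9.26 − 0.383) / 3.09 = 2.87 mA.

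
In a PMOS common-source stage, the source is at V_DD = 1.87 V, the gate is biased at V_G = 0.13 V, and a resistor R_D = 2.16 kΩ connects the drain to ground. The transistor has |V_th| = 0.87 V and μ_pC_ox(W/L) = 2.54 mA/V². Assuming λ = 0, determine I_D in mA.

V_SG = V_DD − V_G = 1.87 − 0.13 = 1.74 V, so V_ov = 1.74 − 0.87 = 0.87 V.
Assume saturation: I_D = ½ k_p V_ov² = 0.5 × 2.54 × 0.87² = 0.961 mA, giving V_SD = V_DD − I_D R_D = 1.87 − 0.961 × 2.16 = -0.206 V.
But -0.206 V < V_ov = 0.87 V, so the device is actually in triode.
In triode I_D = k_p[V_ov V_SD − ½ V_SD²] and I_D = (V_DD − V_SD)/R_D. Equating: 2.74 V_SD² − 5.773 V_SD + 1.87 = 0, giving V_SD = 0.4 V (the root below V_ov).
I_D = (1.87 − 0.4) / 2.16 = 0.681 mA.

I_D = 0.681 mA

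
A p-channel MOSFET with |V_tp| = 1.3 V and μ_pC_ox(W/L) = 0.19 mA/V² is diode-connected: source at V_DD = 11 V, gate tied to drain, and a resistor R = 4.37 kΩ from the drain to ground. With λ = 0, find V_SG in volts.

V_SG = 5.08 V

With gate tied to drain, V_SG = V_SD ≥ V_SG − |V_tp|, so the device is in saturation.
KCL at the drain: ½ k_p (V_SG − |V_tp|)² = (V_DD − V_SG)/R.
Let x = V_SG − 1.3. Then 0.415 x² + x − 9.7 = 0, giving x = 3.78 V (positive root), so V_SG = 5.08 V.
I_D = (V_DD − V_SG)/R = (11 − 5.08) / 4.37 = 1.36 mA.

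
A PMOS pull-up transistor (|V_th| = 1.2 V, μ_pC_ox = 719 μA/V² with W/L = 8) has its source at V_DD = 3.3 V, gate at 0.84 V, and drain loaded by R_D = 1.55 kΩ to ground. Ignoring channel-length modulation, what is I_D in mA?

I_D = 1.93 mA

V_SG = V_DD − V_G = 3.3 − 0.84 = 2.46 V, so V_ov = 2.46 − 1.2 = 1.26 V.
k_p = μ_pC_ox · (W/L) = 5.752 mA/V².
Assume saturation: I_D = ½ k_p V_ov² = 0.5 × 5.752 × 1.26² = 4.57 mA, giving V_SD = V_DD − I_D R_D = 3.3 − 4.57 × 1.55 = -3.78 V.
But -3.78 V < V_ov = 1.26 V, so the device is actually in triode.
In triode I_D = k_p[V_ov V_SD − ½ V_SD²] and I_D = (V_DD − V_SD)/R_D. Equating: 4.46 V_SD² − 12.23 V_SD + 3.3 = 0, giving V_SD = 0.303 V (the root below V_ov).
I_D = (3.3 − 0.303) / 1.55 = 1.93 mA.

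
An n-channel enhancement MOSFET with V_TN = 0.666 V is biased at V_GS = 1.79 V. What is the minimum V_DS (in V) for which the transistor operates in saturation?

V_DS,sat = 1.12 V

The boundary between triode and saturation is V_DS = V_GS − V_TN = V_ov.
V_ov = 1.79 − 0.666 = 1.12 V.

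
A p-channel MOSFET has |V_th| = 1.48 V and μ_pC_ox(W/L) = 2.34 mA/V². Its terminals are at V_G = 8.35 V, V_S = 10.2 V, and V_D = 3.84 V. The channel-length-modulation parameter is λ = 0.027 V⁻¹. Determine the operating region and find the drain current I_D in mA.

Saturation; I_D = 0.188 mA

V_SG = V_S − V_G = 10.2 − 8.35 = 1.85 V; V_SD = V_S − V_D = 10.2 − 3.84 = 6.36 V.
V_ov = V_SG − |V_th| = 1.85 − 1.48 = 0.37 V.
Since V_SD = 6.36 V ≥ V_ov = 0.37 V, the device is in saturation.
I_D = ½ k_p V_ov² (1 + λ V_SD) = 0.5 × 2.34 × 0.37² × (1 + 0.027 × 6.36) = 0.188 mA.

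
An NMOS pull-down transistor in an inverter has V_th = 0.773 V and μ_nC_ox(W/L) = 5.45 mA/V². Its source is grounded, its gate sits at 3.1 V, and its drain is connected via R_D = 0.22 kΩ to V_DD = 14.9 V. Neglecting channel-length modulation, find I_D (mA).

I_D = 14.8 mA

V_GS = V_G = 3.1 V, so V_ov = 3.1 − 0.773 = 2.33 V.
Assume saturation: I_D = ½ k_n V_ov² = 0.5 × 5.45 × 2.33² = 14.8 mA, giving V_DS = V_DD − I_D R_D = 14.9 − 14.8 × 0.22 = 11.7 V.
V_DS = 11.7 V ≥ V_ov = 2.33 V, confirming saturation.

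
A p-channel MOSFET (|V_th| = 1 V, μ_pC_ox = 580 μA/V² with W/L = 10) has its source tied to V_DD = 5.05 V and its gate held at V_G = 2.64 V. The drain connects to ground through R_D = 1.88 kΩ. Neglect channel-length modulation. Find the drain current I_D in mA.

V_SG = V_DD − V_G = 5.05 − 2.64 = 2.41 V, so V_ov = 2.41 − 1 = 1.41 V.
k_p = μ_pC_ox · (W/L) = 5.8 mA/V².
Assume saturation: I_D = ½ k_p V_ov² = 0.5 × 5.8 × 1.41² = 5.77 mA, giving V_SD = V_DD − I_D R_D = 5.05 − 5.77 × 1.88 = -5.79 V.
But -5.79 V < V_ov = 1.41 V, so the device is actually in triode.
In triode I_D = k_p[V_ov V_SD − ½ V_SD²] and I_D = (V_DD − V_SD)/R_D. Equating: 5.45 V_SD² − 16.37 V_SD + 5.05 = 0, giving V_SD = 0.349 V (the root below V_ov).
I_D = (5.05 − 0.349) / 1.88 = 2.5 mA.

I_D = 2.50 mA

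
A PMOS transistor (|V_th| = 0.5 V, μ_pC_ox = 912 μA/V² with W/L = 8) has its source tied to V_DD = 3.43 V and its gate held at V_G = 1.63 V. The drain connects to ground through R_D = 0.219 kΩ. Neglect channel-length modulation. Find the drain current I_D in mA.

V_SG = V_DD − V_G = 3.43 − 1.63 = 1.8 V, so V_ov = 1.8 − 0.5 = 1.3 V.
k_p = μ_pC_ox · (W/L) = 7.296 mA/V².
Assume saturation: I_D = ½ k_p V_ov² = 0.5 × 7.296 × 1.3² = 6.17 mA, giving V_SD = V_DD − I_D R_D = 3.43 − 6.17 × 0.219 = 2.08 V.
V_SD = 2.08 V ≥ V_ov = 1.3 V, confirming saturation.

I_D = 6.17 mA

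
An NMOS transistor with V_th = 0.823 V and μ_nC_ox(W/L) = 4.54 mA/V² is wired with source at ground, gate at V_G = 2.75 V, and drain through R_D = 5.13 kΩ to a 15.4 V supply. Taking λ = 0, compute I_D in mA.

I_D = 2.93 mA

V_GS = V_G = 2.75 V, so V_ov = 2.75 − 0.823 = 1.93 V.
Assume saturation: I_D = ½ k_n V_ov² = 0.5 × 4.54 × 1.93² = 8.43 mA, giving V_DS = V_DD − I_D R_D = 15.4 − 8.43 × 5.13 = -27.8 V.
But -27.8 V < V_ov = 1.93 V, so the device is actually in triode.
In triode I_D = k_n[V_ov V_DS − ½ V_DS²] and I_D = (V_DD − V_DS)/R_D. Equating: 11.6 V_DS² − 45.88 V_DS + 15.4 = 0, giving V_DS = 0.37 V (the root below V_ov).
I_D = (15.4 − 0.37) / 5.13 = 2.93 mA.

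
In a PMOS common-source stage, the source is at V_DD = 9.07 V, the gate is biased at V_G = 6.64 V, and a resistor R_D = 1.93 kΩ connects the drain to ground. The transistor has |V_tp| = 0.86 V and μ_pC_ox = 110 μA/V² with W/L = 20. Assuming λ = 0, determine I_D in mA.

I_D = 2.71 mA

V_SG = V_DD − V_G = 9.07 − 6.64 = 2.43 V, so V_ov = 2.43 − 0.86 = 1.57 V.
k_p = μ_pC_ox · (W/L) = 2.2 mA/V².
Assume saturation: I_D = ½ k_p V_ov² = 0.5 × 2.2 × 1.57² = 2.71 mA, giving V_SD = V_DD − I_D R_D = 9.07 − 2.71 × 1.93 = 3.84 V.
V_SD = 3.84 V ≥ V_ov = 1.57 V, confirming saturation.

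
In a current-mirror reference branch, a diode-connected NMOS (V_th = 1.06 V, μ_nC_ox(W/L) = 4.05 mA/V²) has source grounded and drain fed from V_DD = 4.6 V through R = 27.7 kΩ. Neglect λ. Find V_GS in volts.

With gate tied to drain, V_GS = V_DS ≥ V_GS − V_th, so the device is in saturation.
KCL at the drain: ½ k_n (V_GS − V_th)² = (V_DD − V_GS)/R.
Let x = V_GS − 1.06. Then 56.1 x² + x − 3.54 = 0, giving x = 0.242 V (positive root), so V_GS = 1.3 V.
I_D = (V_DD − V_GS)/R = (4.6 − 1.3) / 27.7 = 0.119 mA.

V_GS = 1.30 V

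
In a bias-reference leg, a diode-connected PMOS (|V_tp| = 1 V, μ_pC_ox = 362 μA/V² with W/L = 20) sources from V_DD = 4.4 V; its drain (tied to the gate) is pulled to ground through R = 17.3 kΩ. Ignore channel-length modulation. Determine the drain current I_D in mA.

With gate tied to drain, V_SG = V_SD ≥ V_SG − |V_tp|, so the device is in saturation.
k_p = μ_pC_ox · (W/L) = 7.24 mA/V².
KCL at the drain: ½ k_p (V_SG − |V_tp|)² = (V_DD − V_SG)/R.
Let x = V_SG − 1. Then 62.6 x² + x − 3.4 = 0, giving x = 0.225 V (positive root), so V_SG = 1.23 V.
I_D = (V_DD − V_SG)/R = (4.4 − 1.23) / 17.3 = 0.184 mA.

I_D = 0.184 mA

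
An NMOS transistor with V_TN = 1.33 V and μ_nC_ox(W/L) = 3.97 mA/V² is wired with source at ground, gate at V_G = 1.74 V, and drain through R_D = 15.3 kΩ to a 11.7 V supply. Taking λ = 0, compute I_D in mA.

V_GS = V_G = 1.74 V, so V_ov = 1.74 − 1.33 = 0.41 V.
Assume saturation: I_D = ½ k_n V_ov² = 0.5 × 3.97 × 0.41² = 0.334 mA, giving V_DS = V_DD − I_D R_D = 11.7 − 0.334 × 15.3 = 6.59 V.
V_DS = 6.59 V ≥ V_ov = 0.41 V, confirming saturation.

I_D = 0.334 mA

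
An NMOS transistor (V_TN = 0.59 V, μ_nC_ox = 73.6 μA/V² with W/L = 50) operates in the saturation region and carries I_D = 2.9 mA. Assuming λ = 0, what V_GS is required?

V_GS = 1.85 V

k_n = μ_nC_ox · (W/L) = 3.68 mA/V².
In saturation I_D = ½ k_n (V_GS − V_TN)², so V_GS − V_TN = √(2 I_D / k_n) = √(2 × 2.9 / 3.68) = 1.26 V.
V_GS = 0.59 + 1.26 = 1.85 V.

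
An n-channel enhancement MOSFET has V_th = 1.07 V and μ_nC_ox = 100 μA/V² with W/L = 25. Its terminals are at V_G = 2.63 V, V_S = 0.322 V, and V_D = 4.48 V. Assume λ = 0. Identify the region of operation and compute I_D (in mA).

V_GS = V_G − V_S = 2.63 − 0.322 = 2.31 V; V_DS = V_D − V_S = 4.48 − 0.322 = 4.16 V.
k_n = μ_nC_ox · (W/L) = 2.5 mA/V².
V_ov = V_GS − V_th = 2.31 − 1.07 = 1.24 V.
Since V_DS = 4.16 V ≥ V_ov = 1.24 V, the device is in saturation.
I_D = ½ k_n V_ov² = 0.5 × 2.5 × 1.24² = 1.92 mA.

Saturation; I_D = 1.92 mA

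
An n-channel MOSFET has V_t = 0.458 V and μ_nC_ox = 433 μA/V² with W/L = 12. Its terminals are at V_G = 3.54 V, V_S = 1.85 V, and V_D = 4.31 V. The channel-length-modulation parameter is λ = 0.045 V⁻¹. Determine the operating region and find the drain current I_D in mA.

Saturation; I_D = 4.38 mA

V_GS = V_G − V_S = 3.54 − 1.85 = 1.69 V; V_DS = V_D − V_S = 4.31 − 1.85 = 2.46 V.
k_n = μ_nC_ox · (W/L) = 5.196 mA/V².
V_ov = V_GS − V_t = 1.69 − 0.458 = 1.23 V.
Since V_DS = 2.46 V ≥ V_ov = 1.23 V, the device is in saturation.
I_D = ½ k_n V_ov² (1 + λ V_DS) = 0.5 × 5.196 × 1.23² × (1 + 0.045 × 2.46) = 4.38 mA.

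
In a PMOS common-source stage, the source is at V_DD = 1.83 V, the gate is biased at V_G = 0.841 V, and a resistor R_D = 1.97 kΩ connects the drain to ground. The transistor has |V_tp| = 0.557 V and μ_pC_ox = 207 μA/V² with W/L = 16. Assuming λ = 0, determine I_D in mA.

V_SG = V_DD − V_G = 1.83 − 0.841 = 0.989 V, so V_ov = 0.989 − 0.557 = 0.432 V.
k_p = μ_pC_ox · (W/L) = 3.312 mA/V².
Assume saturation: I_D = ½ k_p V_ov² = 0.5 × 3.312 × 0.432² = 0.309 mA, giving V_SD = V_DD − I_D R_D = 1.83 − 0.309 × 1.97 = 1.22 V.
V_SD = 1.22 V ≥ V_ov = 0.432 V, confirming saturation.

I_D = 0.309 mA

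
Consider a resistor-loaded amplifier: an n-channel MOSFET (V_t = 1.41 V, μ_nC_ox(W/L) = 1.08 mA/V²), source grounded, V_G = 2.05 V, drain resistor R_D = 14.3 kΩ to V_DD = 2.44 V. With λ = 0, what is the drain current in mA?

V_GS = V_G = 2.05 V, so V_ov = 2.05 − 1.41 = 0.64 V.
Assume saturation: I_D = ½ k_n V_ov² = 0.5 × 1.08 × 0.64² = 0.221 mA, giving V_DS = V_DD − I_D R_D = 2.44 − 0.221 × 14.3 = -0.723 V.
But -0.723 V < V_ov = 0.64 V, so the device is actually in triode.
In triode I_D = k_n[V_ov V_DS − ½ V_DS²] and I_D = (V_DD − V_DS)/R_D. Equating: 7.72 V_DS² − 10.88 V_DS + 2.44 = 0, giving V_DS = 0.28 V (the root below V_ov).
I_D = (2.44 − 0.28) / 14.3 = 0.151 mA.

I_D = 0.151 mA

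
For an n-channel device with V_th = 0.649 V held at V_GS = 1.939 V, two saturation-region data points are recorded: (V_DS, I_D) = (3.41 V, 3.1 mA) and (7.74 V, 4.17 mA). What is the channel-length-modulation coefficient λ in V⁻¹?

With V_GS fixed, I_D ∝ (1 + λ V_DS) in saturation, so I_D2/I_D1 = (1 + λ V_DS2)/(1 + λ V_DS1).
4.17/3.1 = 1.345 = (1 + 7.74 λ)/(1 + 3.41 λ).
Solving: λ (I_D1 V_DS2 − I_D2 V_DS1) = I_D2 − I_D1, so λ = (4.17 − 3.1) / (3.1 × 7.74 − 4.17 × 3.41) = 1.07 / 9.77 = 0.109 V⁻¹.

λ = 0.109 V⁻¹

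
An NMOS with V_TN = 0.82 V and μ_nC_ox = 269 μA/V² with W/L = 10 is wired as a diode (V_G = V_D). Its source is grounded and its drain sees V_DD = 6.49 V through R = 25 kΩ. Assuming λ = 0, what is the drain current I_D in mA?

With gate tied to drain, V_GS = V_DS ≥ V_GS − V_TN, so the device is in saturation.
k_n = μ_nC_ox · (W/L) = 2.69 mA/V².
KCL at the drain: ½ k_n (V_GS − V_TN)² = (V_DD − V_GS)/R.
Let x = V_GS − 0.82. Then 33.6 x² + x − 5.67 = 0, giving x = 0.396 V (positive root), so V_GS = 1.22 V.
I_D = (V_DD − V_GS)/R = (6.49 − 1.22) / 25 = 0.211 mA.

I_D = 0.211 mA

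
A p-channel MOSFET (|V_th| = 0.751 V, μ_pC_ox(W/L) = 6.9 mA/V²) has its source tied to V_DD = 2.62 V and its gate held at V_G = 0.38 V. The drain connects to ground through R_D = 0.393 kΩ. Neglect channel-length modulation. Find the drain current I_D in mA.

V_SG = V_DD − V_G = 2.62 − 0.38 = 2.24 V, so V_ov = 2.24 − 0.751 = 1.49 V.
Assume saturation: I_D = ½ k_p V_ov² = 0.5 × 6.9 × 1.49² = 7.65 mA, giving V_SD = V_DD − I_D R_D = 2.62 − 7.65 × 0.393 = -0.386 V.
But -0.386 V < V_ov = 1.49 V, so the device is actually in triode.
In triode I_D = k_p[V_ov V_SD − ½ V_SD²] and I_D = (V_DD − V_SD)/R_D. Equating: 1.36 V_SD² − 5.038 V_SD + 2.62 = 0, giving V_SD = 0.625 V (the root below V_ov).
I_D = (2.62 − 0.625) / 0.393 = 5.08 mA.

I_D = 5.08 mA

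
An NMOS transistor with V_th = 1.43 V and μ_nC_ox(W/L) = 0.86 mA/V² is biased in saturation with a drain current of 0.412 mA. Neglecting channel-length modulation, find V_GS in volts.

V_GS = 2.41 V

In saturation I_D = ½ k_n (V_GS − V_th)², so V_GS − V_th = √(2 I_D / k_n) = √(2 × 0.412 / 0.86) = 0.979 V.
V_GS = 1.43 + 0.979 = 2.41 V.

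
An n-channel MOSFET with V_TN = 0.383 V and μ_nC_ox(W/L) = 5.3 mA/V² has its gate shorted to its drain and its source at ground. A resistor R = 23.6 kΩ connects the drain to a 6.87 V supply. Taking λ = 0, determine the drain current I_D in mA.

With gate tied to drain, V_GS = V_DS ≥ V_GS − V_TN, so the device is in saturation.
KCL at the drain: ½ k_n (V_GS − V_TN)² = (V_DD − V_GS)/R.
Let x = V_GS − 0.383. Then 62.5 x² + x − 6.487 = 0, giving x = 0.314 V (positive root), so V_GS = 0.697 V.
I_D = (V_DD − V_GS)/R = (6.87 − 0.697) / 23.6 = 0.262 mA.

I_D = 0.262 mA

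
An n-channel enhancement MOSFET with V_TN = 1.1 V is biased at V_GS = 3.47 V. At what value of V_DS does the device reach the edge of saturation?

The boundary between triode and saturation is V_DS = V_GS − V_TN = V_ov.
V_ov = 3.47 − 1.1 = 2.37 V.

V_DS,sat = 2.37 V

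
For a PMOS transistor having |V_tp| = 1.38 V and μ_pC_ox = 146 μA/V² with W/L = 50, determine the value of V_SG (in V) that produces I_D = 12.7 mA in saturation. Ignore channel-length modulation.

V_SG = 3.25 V

k_p = μ_pC_ox · (W/L) = 7.3 mA/V².
In saturation I_D = ½ k_p (V_SG − |V_tp|)², so V_SG − |V_tp| = √(2 I_D / k_p) = √(2 × 12.7 / 7.3) = 1.87 V.
V_SG = 1.38 + 1.87 = 3.25 V.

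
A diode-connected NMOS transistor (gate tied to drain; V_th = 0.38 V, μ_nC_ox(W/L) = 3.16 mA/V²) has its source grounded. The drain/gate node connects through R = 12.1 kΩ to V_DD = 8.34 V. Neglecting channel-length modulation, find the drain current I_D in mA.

I_D = 0.607 mA

With gate tied to drain, V_GS = V_DS ≥ V_GS − V_th, so the device is in saturation.
KCL at the drain: ½ k_n (V_GS − V_th)² = (V_DD − V_GS)/R.
Let x = V_GS − 0.38. Then 19.1 x² + x − 7.96 = 0, giving x = 0.62 V (positive root), so V_GS = 1 V.
I_D = (V_DD − V_GS)/R = (8.34 − 1) / 12.1 = 0.607 mA.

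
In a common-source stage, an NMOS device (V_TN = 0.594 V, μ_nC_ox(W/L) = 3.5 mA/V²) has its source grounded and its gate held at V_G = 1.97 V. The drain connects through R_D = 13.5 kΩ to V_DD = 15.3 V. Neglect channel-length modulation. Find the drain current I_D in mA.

I_D = 1.11 mA

V_GS = V_G = 1.97 V, so V_ov = 1.97 − 0.594 = 1.38 V.
Assume saturation: I_D = ½ k_n V_ov² = 0.5 × 3.5 × 1.38² = 3.31 mA, giving V_DS = V_DD − I_D R_D = 15.3 − 3.31 × 13.5 = -29.4 V.
But -29.4 V < V_ov = 1.38 V, so the device is actually in triode.
In triode I_D = k_n[V_ov V_DS − ½ V_DS²] and I_D = (V_DD − V_DS)/R_D. Equating: 23.6 V_DS² − 66.02 V_DS + 15.3 = 0, giving V_DS = 0.255 V (the root below V_ov).
I_D = (15.3 − 0.255) / 13.5 = 1.11 mA.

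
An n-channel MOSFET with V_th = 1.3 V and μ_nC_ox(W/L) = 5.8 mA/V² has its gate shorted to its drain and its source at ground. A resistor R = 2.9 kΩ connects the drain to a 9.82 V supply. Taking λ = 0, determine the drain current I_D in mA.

With gate tied to drain, V_GS = V_DS ≥ V_GS − V_th, so the device is in saturation.
KCL at the drain: ½ k_n (V_GS − V_th)² = (V_DD − V_GS)/R.
Let x = V_GS − 1.3. Then 8.41 x² + x − 8.52 = 0, giving x = 0.949 V (positive root), so V_GS = 2.25 V.
I_D = (V_DD − V_GS)/R = (9.82 − 2.25) / 2.9 = 2.61 mA.

I_D = 2.61 mA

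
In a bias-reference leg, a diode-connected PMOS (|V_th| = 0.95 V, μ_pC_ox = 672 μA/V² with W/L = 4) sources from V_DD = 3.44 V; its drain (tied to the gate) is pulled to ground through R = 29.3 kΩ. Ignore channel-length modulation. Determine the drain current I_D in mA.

With gate tied to drain, V_SG = V_SD ≥ V_SG − |V_th|, so the device is in saturation.
k_p = μ_pC_ox · (W/L) = 2.688 mA/V².
KCL at the drain: ½ k_p (V_SG − |V_th|)² = (V_DD − V_SG)/R.
Let x = V_SG − 0.95. Then 39.4 x² + x − 2.49 = 0, giving x = 0.239 V (positive root), so V_SG = 1.19 V.
I_D = (V_DD − V_SG)/R = (3.44 − 1.19) / 29.3 = 0.0768 mA.

I_D = 0.0768 mA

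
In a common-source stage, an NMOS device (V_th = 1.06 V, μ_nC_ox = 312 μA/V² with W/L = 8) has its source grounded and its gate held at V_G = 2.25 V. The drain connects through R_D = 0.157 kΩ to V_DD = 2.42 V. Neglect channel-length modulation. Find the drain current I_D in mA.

I_D = 1.77 mA

V_GS = V_G = 2.25 V, so V_ov = 2.25 − 1.06 = 1.19 V.
k_n = μ_nC_ox · (W/L) = 2.496 mA/V².
Assume saturation: I_D = ½ k_n V_ov² = 0.5 × 2.496 × 1.19² = 1.77 mA, giving V_DS = V_DD − I_D R_D = 2.42 − 1.77 × 0.157 = 2.14 V.
V_DS = 2.14 V ≥ V_ov = 1.19 V, confirming saturation.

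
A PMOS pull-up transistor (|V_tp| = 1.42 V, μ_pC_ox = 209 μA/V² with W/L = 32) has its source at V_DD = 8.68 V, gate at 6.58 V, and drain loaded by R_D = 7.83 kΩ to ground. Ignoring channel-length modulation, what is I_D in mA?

I_D = 1.07 mA

V_SG = V_DD − V_G = 8.68 − 6.58 = 2.1 V, so V_ov = 2.1 − 1.42 = 0.68 V.
k_p = μ_pC_ox · (W/L) = 6.688 mA/V².
Assume saturation: I_D = ½ k_p V_ov² = 0.5 × 6.688 × 0.68² = 1.55 mA, giving V_SD = V_DD − I_D R_D = 8.68 − 1.55 × 7.83 = -3.43 V.
But -3.43 V < V_ov = 0.68 V, so the device is actually in triode.
In triode I_D = k_p[V_ov V_SD − ½ V_SD²] and I_D = (V_DD − V_SD)/R_D. Equating: 26.2 V_SD² − 36.61 V_SD + 8.68 = 0, giving V_SD = 0.303 V (the root below V_ov).
I_D = (8.68 − 0.303) / 7.83 = 1.07 mA.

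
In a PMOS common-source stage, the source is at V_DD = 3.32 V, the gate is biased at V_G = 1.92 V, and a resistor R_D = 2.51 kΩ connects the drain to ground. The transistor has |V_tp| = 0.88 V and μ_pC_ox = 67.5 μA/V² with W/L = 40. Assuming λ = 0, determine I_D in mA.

V_SG = V_DD − V_G = 3.32 − 1.92 = 1.4 V, so V_ov = 1.4 − 0.88 = 0.52 V.
k_p = μ_pC_ox · (W/L) = 2.7 mA/V².
Assume saturation: I_D = ½ k_p V_ov² = 0.5 × 2.7 × 0.52² = 0.365 mA, giving V_SD = V_DD − I_D R_D = 3.32 − 0.365 × 2.51 = 2.4 V.
V_SD = 2.4 V ≥ V_ov = 0.52 V, confirming saturation.

I_D = 0.365 mA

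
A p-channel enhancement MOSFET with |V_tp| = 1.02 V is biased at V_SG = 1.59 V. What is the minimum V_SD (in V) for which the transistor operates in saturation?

V_SD,sat = 0.570 V

The boundary between triode and saturation is V_SD = V_SG − |V_tp| = V_ov.
V_ov = 1.59 − 1.02 = 0.57 V.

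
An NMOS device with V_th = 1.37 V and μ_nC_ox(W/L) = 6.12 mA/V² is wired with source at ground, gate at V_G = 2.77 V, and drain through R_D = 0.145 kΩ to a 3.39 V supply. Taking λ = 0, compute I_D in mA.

V_GS = V_G = 2.77 V, so V_ov = 2.77 − 1.37 = 1.4 V.
Assume saturation: I_D = ½ k_n V_ov² = 0.5 × 6.12 × 1.4² = 6 mA, giving V_DS = V_DD − I_D R_D = 3.39 − 6 × 0.145 = 2.52 V.
V_DS = 2.52 V ≥ V_ov = 1.4 V, confirming saturation.

I_D = 6.00 mA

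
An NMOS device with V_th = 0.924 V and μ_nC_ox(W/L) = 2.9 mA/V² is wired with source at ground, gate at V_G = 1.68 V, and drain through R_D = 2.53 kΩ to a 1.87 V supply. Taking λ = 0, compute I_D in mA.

I_D = 0.598 mA

V_GS = V_G = 1.68 V, so V_ov = 1.68 − 0.924 = 0.756 V.
Assume saturation: I_D = ½ k_n V_ov² = 0.5 × 2.9 × 0.756² = 0.829 mA, giving V_DS = V_DD − I_D R_D = 1.87 − 0.829 × 2.53 = -0.227 V.
But -0.227 V < V_ov = 0.756 V, so the device is actually in triode.
In triode I_D = k_n[V_ov V_DS − ½ V_DS²] and I_D = (V_DD − V_DS)/R_D. Equating: 3.67 V_DS² − 6.547 V_DS + 1.87 = 0, giving V_DS = 0.357 V (the root below V_ov).
I_D = (1.87 − 0.357) / 2.53 = 0.598 mA.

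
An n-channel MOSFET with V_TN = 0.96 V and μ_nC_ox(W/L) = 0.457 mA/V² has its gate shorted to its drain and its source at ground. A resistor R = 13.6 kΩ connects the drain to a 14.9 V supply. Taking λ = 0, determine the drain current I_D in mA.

With gate tied to drain, V_GS = V_DS ≥ V_GS − V_TN, so the device is in saturation.
KCL at the drain: ½ k_n (V_GS − V_TN)² = (V_DD − V_GS)/R.
Let x = V_GS − 0.96. Then 3.11 x² + x − 13.94 = 0, giving x = 1.96 V (positive root), so V_GS = 2.92 V.
I_D = (V_DD − V_GS)/R = (14.9 − 2.92) / 13.6 = 0.881 mA.

I_D = 0.881 mA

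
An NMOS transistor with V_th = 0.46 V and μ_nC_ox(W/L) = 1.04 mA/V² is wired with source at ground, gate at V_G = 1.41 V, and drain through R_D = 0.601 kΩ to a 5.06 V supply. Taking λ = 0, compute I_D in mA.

I_D = 0.469 mA

V_GS = V_G = 1.41 V, so V_ov = 1.41 − 0.46 = 0.95 V.
Assume saturation: I_D = ½ k_n V_ov² = 0.5 × 1.04 × 0.95² = 0.469 mA, giving V_DS = V_DD − I_D R_D = 5.06 − 0.469 × 0.601 = 4.78 V.
V_DS = 4.78 V ≥ V_ov = 0.95 V, confirming saturation.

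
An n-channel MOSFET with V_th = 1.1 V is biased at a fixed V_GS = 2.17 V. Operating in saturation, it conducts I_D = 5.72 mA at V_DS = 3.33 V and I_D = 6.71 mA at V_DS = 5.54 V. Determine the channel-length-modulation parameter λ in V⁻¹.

λ = 0.106 V⁻¹

With V_GS fixed, I_D ∝ (1 + λ V_DS) in saturation, so I_D2/I_D1 = (1 + λ V_DS2)/(1 + λ V_DS1).
6.71/5.72 = 1.173 = (1 + 5.54 λ)/(1 + 3.33 λ).
Solving: λ (I_D1 V_DS2 − I_D2 V_DS1) = I_D2 − I_D1, so λ = (6.71 − 5.72) / (5.72 × 5.54 − 6.71 × 3.33) = 0.99 / 9.34 = 0.106 V⁻¹.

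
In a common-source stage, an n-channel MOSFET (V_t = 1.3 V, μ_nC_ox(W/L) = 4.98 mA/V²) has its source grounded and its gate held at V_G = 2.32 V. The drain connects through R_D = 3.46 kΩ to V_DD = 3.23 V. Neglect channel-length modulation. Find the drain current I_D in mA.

I_D = 0.878 mA

V_GS = V_G = 2.32 V, so V_ov = 2.32 − 1.3 = 1.02 V.
Assume saturation: I_D = ½ k_n V_ov² = 0.5 × 4.98 × 1.02² = 2.59 mA, giving V_DS = V_DD − I_D R_D = 3.23 − 2.59 × 3.46 = -5.73 V.
But -5.73 V < V_ov = 1.02 V, so the device is actually in triode.
In triode I_D = k_n[V_ov V_DS − ½ V_DS²] and I_D = (V_DD − V_DS)/R_D. Equating: 8.62 V_DS² − 18.58 V_DS + 3.23 = 0, giving V_DS = 0.191 V (the root below V_ov).
I_D = (3.23 − 0.191) / 3.46 = 0.878 mA.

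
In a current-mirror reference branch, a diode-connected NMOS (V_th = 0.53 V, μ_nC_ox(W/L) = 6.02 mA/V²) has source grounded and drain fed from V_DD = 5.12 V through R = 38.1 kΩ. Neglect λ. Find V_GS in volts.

With gate tied to drain, V_GS = V_DS ≥ V_GS − V_th, so the device is in saturation.
KCL at the drain: ½ k_n (V_GS − V_th)² = (V_DD − V_GS)/R.
Let x = V_GS − 0.53. Then 115 x² + x − 4.59 = 0, giving x = 0.196 V (positive root), so V_GS = 0.726 V.
I_D = (V_DD − V_GS)/R = (5.12 − 0.726) / 38.1 = 0.115 mA.

V_GS = 0.726 V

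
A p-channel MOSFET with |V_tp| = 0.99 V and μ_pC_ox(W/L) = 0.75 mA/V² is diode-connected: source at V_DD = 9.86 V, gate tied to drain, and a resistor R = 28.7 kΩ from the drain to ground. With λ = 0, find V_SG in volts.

V_SG = 1.85 V

With gate tied to drain, V_SG = V_SD ≥ V_SG − |V_tp|, so the device is in saturation.
KCL at the drain: ½ k_p (V_SG − |V_tp|)² = (V_DD − V_SG)/R.
Let x = V_SG − 0.99. Then 10.8 x² + x − 8.87 = 0, giving x = 0.863 V (positive root), so V_SG = 1.85 V.
I_D = (V_DD − V_SG)/R = (9.86 − 1.85) / 28.7 = 0.279 mA.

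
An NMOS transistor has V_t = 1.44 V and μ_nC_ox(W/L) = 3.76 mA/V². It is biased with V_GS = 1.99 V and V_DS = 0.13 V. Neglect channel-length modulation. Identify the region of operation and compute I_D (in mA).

Triode; I_D = 0.237 mA

V_ov = V_GS − V_t = 1.99 − 1.44 = 0.55 V.
Since V_DS = 0.13 V < V_ov = 0.55 V, the device is in the triode region.
I_D = k_n [V_ov · V_DS − ½ V_DS²] = 3.76 × [0.55 × 0.13 − 0.5 × 0.13²] = 0.237 mA.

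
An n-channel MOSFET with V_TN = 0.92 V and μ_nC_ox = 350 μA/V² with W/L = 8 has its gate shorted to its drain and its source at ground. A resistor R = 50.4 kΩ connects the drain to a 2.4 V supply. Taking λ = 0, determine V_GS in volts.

With gate tied to drain, V_GS = V_DS ≥ V_GS − V_TN, so the device is in saturation.
k_n = μ_nC_ox · (W/L) = 2.8 mA/V².
KCL at the drain: ½ k_n (V_GS − V_TN)² = (V_DD − V_GS)/R.
Let x = V_GS − 0.92. Then 70.6 x² + x − 1.48 = 0, giving x = 0.138 V (positive root), so V_GS = 1.06 V.
I_D = (V_DD − V_GS)/R = (2.4 − 1.06) / 50.4 = 0.0266 mA.

V_GS = 1.06 V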